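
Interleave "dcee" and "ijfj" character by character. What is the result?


Interleaving "dcee" and "ijfj":
  Position 0: 'd' from first, 'i' from second => "di"
  Position 1: 'c' from first, 'j' from second => "cj"
  Position 2: 'e' from first, 'f' from second => "ef"
  Position 3: 'e' from first, 'j' from second => "ej"
Result: dicjefej

dicjefej


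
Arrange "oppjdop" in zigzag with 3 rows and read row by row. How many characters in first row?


Zigzag "oppjdop" into 3 rows:
Placing characters:
  'o' => row 0
  'p' => row 1
  'p' => row 2
  'j' => row 1
  'd' => row 0
  'o' => row 1
  'p' => row 2
Rows:
  Row 0: "od"
  Row 1: "pjo"
  Row 2: "pp"
First row length: 2

2


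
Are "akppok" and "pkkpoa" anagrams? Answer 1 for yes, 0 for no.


Strings: "akppok", "pkkpoa"
Sorted first:  akkopp
Sorted second: akkopp
Sorted forms match => anagrams

1


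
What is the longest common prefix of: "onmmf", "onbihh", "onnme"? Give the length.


Words: onmmf, onbihh, onnme
  Position 0: all 'o' => match
  Position 1: all 'n' => match
  Position 2: ('m', 'b', 'n') => mismatch, stop
LCP = "on" (length 2)

2


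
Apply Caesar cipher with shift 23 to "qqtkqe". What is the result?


Caesar cipher: shift "qqtkqe" by 23
  'q' (pos 16) + 23 = pos 13 = 'n'
  'q' (pos 16) + 23 = pos 13 = 'n'
  't' (pos 19) + 23 = pos 16 = 'q'
  'k' (pos 10) + 23 = pos 7 = 'h'
  'q' (pos 16) + 23 = pos 13 = 'n'
  'e' (pos 4) + 23 = pos 1 = 'b'
Result: nnqhnb

nnqhnb


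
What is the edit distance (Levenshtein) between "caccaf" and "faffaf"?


Computing edit distance: "caccaf" -> "faffaf"
DP table:
           f    a    f    f    a    f
      0    1    2    3    4    5    6
  c   1    1    2    3    4    5    6
  a   2    2    1    2    3    4    5
  c   3    3    2    2    3    4    5
  c   4    4    3    3    3    4    5
  a   5    5    4    4    4    3    4
  f   6    5    5    4    4    4    3
Edit distance = dp[6][6] = 3

3


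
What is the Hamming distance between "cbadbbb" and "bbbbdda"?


Comparing "cbadbbb" and "bbbbdda" position by position:
  Position 0: 'c' vs 'b' => differ
  Position 1: 'b' vs 'b' => same
  Position 2: 'a' vs 'b' => differ
  Position 3: 'd' vs 'b' => differ
  Position 4: 'b' vs 'd' => differ
  Position 5: 'b' vs 'd' => differ
  Position 6: 'b' vs 'a' => differ
Total differences (Hamming distance): 6

6


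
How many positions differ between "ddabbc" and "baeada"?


Comparing "ddabbc" and "baeada" position by position:
  Position 0: 'd' vs 'b' => DIFFER
  Position 1: 'd' vs 'a' => DIFFER
  Position 2: 'a' vs 'e' => DIFFER
  Position 3: 'b' vs 'a' => DIFFER
  Position 4: 'b' vs 'd' => DIFFER
  Position 5: 'c' vs 'a' => DIFFER
Positions that differ: 6

6


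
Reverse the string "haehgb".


Input: haehgb
Reading characters right to left:
  Position 5: 'b'
  Position 4: 'g'
  Position 3: 'h'
  Position 2: 'e'
  Position 1: 'a'
  Position 0: 'h'
Reversed: bgheah

bgheah


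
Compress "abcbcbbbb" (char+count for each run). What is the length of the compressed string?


Input: abcbcbbbb
Runs:
  'a' x 1 => "a1"
  'b' x 1 => "b1"
  'c' x 1 => "c1"
  'b' x 1 => "b1"
  'c' x 1 => "c1"
  'b' x 4 => "b4"
Compressed: "a1b1c1b1c1b4"
Compressed length: 12

12


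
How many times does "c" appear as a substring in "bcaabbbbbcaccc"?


Searching for "c" in "bcaabbbbbcaccc"
Scanning each position:
  Position 0: "b" => no
  Position 1: "c" => MATCH
  Position 2: "a" => no
  Position 3: "a" => no
  Position 4: "b" => no
  Position 5: "b" => no
  Position 6: "b" => no
  Position 7: "b" => no
  Position 8: "b" => no
  Position 9: "c" => MATCH
  Position 10: "a" => no
  Position 11: "c" => MATCH
  Position 12: "c" => MATCH
  Position 13: "c" => MATCH
Total occurrences: 5

5


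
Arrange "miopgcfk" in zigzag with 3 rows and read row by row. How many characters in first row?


Zigzag "miopgcfk" into 3 rows:
Placing characters:
  'm' => row 0
  'i' => row 1
  'o' => row 2
  'p' => row 1
  'g' => row 0
  'c' => row 1
  'f' => row 2
  'k' => row 1
Rows:
  Row 0: "mg"
  Row 1: "ipck"
  Row 2: "of"
First row length: 2

2


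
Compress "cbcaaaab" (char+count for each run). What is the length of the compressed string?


Input: cbcaaaab
Runs:
  'c' x 1 => "c1"
  'b' x 1 => "b1"
  'c' x 1 => "c1"
  'a' x 4 => "a4"
  'b' x 1 => "b1"
Compressed: "c1b1c1a4b1"
Compressed length: 10

10


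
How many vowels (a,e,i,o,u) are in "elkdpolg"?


Input: elkdpolg
Checking each character:
  'e' at position 0: vowel (running total: 1)
  'l' at position 1: consonant
  'k' at position 2: consonant
  'd' at position 3: consonant
  'p' at position 4: consonant
  'o' at position 5: vowel (running total: 2)
  'l' at position 6: consonant
  'g' at position 7: consonant
Total vowels: 2

2


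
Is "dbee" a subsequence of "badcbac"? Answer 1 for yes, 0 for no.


Check if "dbee" is a subsequence of "badcbac"
Greedy scan:
  Position 0 ('b'): no match needed
  Position 1 ('a'): no match needed
  Position 2 ('d'): matches sub[0] = 'd'
  Position 3 ('c'): no match needed
  Position 4 ('b'): matches sub[1] = 'b'
  Position 5 ('a'): no match needed
  Position 6 ('c'): no match needed
Only matched 2/4 characters => not a subsequence

0


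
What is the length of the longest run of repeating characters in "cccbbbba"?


Input: "cccbbbba"
Scanning for longest run:
  Position 1 ('c'): continues run of 'c', length=2
  Position 2 ('c'): continues run of 'c', length=3
  Position 3 ('b'): new char, reset run to 1
  Position 4 ('b'): continues run of 'b', length=2
  Position 5 ('b'): continues run of 'b', length=3
  Position 6 ('b'): continues run of 'b', length=4
  Position 7 ('a'): new char, reset run to 1
Longest run: 'b' with length 4

4


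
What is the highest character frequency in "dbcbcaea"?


Input: dbcbcaea
Character counts:
  'a': 2
  'b': 2
  'c': 2
  'd': 1
  'e': 1
Maximum frequency: 2

2


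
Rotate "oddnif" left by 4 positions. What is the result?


Input: "oddnif", rotate left by 4
First 4 characters: "oddn"
Remaining characters: "if"
Concatenate remaining + first: "if" + "oddn" = "ifoddn"

ifoddn


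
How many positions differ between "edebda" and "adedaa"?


Comparing "edebda" and "adedaa" position by position:
  Position 0: 'e' vs 'a' => DIFFER
  Position 1: 'd' vs 'd' => same
  Position 2: 'e' vs 'e' => same
  Position 3: 'b' vs 'd' => DIFFER
  Position 4: 'd' vs 'a' => DIFFER
  Position 5: 'a' vs 'a' => same
Positions that differ: 3

3


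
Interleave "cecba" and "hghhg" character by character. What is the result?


Interleaving "cecba" and "hghhg":
  Position 0: 'c' from first, 'h' from second => "ch"
  Position 1: 'e' from first, 'g' from second => "eg"
  Position 2: 'c' from first, 'h' from second => "ch"
  Position 3: 'b' from first, 'h' from second => "bh"
  Position 4: 'a' from first, 'g' from second => "ag"
Result: chegchbhag

chegchbhag


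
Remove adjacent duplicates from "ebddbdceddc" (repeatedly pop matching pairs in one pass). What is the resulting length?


Input: ebddbdceddc
Stack-based adjacent duplicate removal:
  Read 'e': push. Stack: e
  Read 'b': push. Stack: eb
  Read 'd': push. Stack: ebd
  Read 'd': matches stack top 'd' => pop. Stack: eb
  Read 'b': matches stack top 'b' => pop. Stack: e
  Read 'd': push. Stack: ed
  Read 'c': push. Stack: edc
  Read 'e': push. Stack: edce
  Read 'd': push. Stack: edced
  Read 'd': matches stack top 'd' => pop. Stack: edce
  Read 'c': push. Stack: edcec
Final stack: "edcec" (length 5)

5


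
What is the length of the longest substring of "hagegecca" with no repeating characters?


Input: "hagegecca"
Sliding window (track last position of each char):
  Position 0 ('h'): window [0,0] length 1 -- new best
  Position 1 ('a'): window [0,1] length 2 -- new best
  Position 2 ('g'): window [0,2] length 3 -- new best
  Position 3 ('e'): window [0,3] length 4 -- new best
  Position 4 ('g'): repeat (last at 2), move window start to 3
  Position 4 ('g'): window [3,4] length 2
  Position 5 ('e'): repeat (last at 3), move window start to 4
  Position 5 ('e'): window [4,5] length 2
  Position 6 ('c'): window [4,6] length 3
  Position 7 ('c'): repeat (last at 6), move window start to 7
  Position 7 ('c'): window [7,7] length 1
  Position 8 ('a'): window [7,8] length 2
Longest substring with no repeats: "hage" with length 4

4


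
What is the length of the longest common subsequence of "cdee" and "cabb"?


LCS of "cdee" and "cabb"
DP table:
           c    a    b    b
      0    0    0    0    0
  c   0    1    1    1    1
  d   0    1    1    1    1
  e   0    1    1    1    1
  e   0    1    1    1    1
LCS length = dp[4][4] = 1

1


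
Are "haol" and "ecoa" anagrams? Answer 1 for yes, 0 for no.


Strings: "haol", "ecoa"
Sorted first:  ahlo
Sorted second: aceo
Differ at position 1: 'h' vs 'c' => not anagrams

0


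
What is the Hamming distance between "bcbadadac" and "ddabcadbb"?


Comparing "bcbadadac" and "ddabcadbb" position by position:
  Position 0: 'b' vs 'd' => differ
  Position 1: 'c' vs 'd' => differ
  Position 2: 'b' vs 'a' => differ
  Position 3: 'a' vs 'b' => differ
  Position 4: 'd' vs 'c' => differ
  Position 5: 'a' vs 'a' => same
  Position 6: 'd' vs 'd' => same
  Position 7: 'a' vs 'b' => differ
  Position 8: 'c' vs 'b' => differ
Total differences (Hamming distance): 7

7


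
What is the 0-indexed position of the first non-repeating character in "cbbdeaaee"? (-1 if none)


Input: cbbdeaaee
Character frequencies:
  'a': 2
  'b': 2
  'c': 1
  'd': 1
  'e': 3
Scanning left to right for freq == 1:
  Position 0 ('c'): unique! => answer = 0

0


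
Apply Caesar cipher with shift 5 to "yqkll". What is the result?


Caesar cipher: shift "yqkll" by 5
  'y' (pos 24) + 5 = pos 3 = 'd'
  'q' (pos 16) + 5 = pos 21 = 'v'
  'k' (pos 10) + 5 = pos 15 = 'p'
  'l' (pos 11) + 5 = pos 16 = 'q'
  'l' (pos 11) + 5 = pos 16 = 'q'
Result: dvpqq

dvpqq


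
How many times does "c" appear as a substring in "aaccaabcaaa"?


Searching for "c" in "aaccaabcaaa"
Scanning each position:
  Position 0: "a" => no
  Position 1: "a" => no
  Position 2: "c" => MATCH
  Position 3: "c" => MATCH
  Position 4: "a" => no
  Position 5: "a" => no
  Position 6: "b" => no
  Position 7: "c" => MATCH
  Position 8: "a" => no
  Position 9: "a" => no
  Position 10: "a" => no
Total occurrences: 3

3


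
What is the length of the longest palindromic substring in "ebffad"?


Input: "ebffad"
Checking substrings for palindromes:
  [2:4] "ff" (len 2) => palindrome
Longest palindromic substring: "ff" with length 2

2


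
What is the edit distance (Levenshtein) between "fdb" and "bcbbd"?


Computing edit distance: "fdb" -> "bcbbd"
DP table:
           b    c    b    b    d
      0    1    2    3    4    5
  f   1    1    2    3    4    5
  d   2    2    2    3    4    4
  b   3    2    3    2    3    4
Edit distance = dp[3][5] = 4

4


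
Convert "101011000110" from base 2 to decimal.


Input: "101011000110" in base 2
Positional expansion:
  Digit '1' (value 1) x 2^11 = 2048
  Digit '0' (value 0) x 2^10 = 0
  Digit '1' (value 1) x 2^9 = 512
  Digit '0' (value 0) x 2^8 = 0
  Digit '1' (value 1) x 2^7 = 128
  Digit '1' (value 1) x 2^6 = 64
  Digit '0' (value 0) x 2^5 = 0
  Digit '0' (value 0) x 2^4 = 0
  Digit '0' (value 0) x 2^3 = 0
  Digit '1' (value 1) x 2^2 = 4
  Digit '1' (value 1) x 2^1 = 2
  Digit '0' (value 0) x 2^0 = 0
Sum = 2758

2758


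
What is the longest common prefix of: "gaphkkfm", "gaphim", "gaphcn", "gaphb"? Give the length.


Words: gaphkkfm, gaphim, gaphcn, gaphb
  Position 0: all 'g' => match
  Position 1: all 'a' => match
  Position 2: all 'p' => match
  Position 3: all 'h' => match
  Position 4: ('k', 'i', 'c', 'b') => mismatch, stop
LCP = "gaph" (length 4)

4


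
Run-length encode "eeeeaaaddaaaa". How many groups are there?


Input: eeeeaaaddaaaa
Scanning for consecutive runs:
  Group 1: 'e' x 4 (positions 0-3)
  Group 2: 'a' x 3 (positions 4-6)
  Group 3: 'd' x 2 (positions 7-8)
  Group 4: 'a' x 4 (positions 9-12)
Total groups: 4

4


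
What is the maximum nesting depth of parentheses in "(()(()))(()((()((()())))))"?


Input: "(()(()))(()((()((()())))))"
Tracking depth:
  Position 0 '(': depth becomes 1
  Position 1 '(': depth becomes 2
  Position 2 ')': depth becomes 1
  Position 3 '(': depth becomes 2
  Position 4 '(': depth becomes 3
  Position 5 ')': depth becomes 2
  Position 6 ')': depth becomes 1
  Position 7 ')': depth becomes 0
  Position 8 '(': depth becomes 1
  Position 9 '(': depth becomes 2
  Position 10 ')': depth becomes 1
  Position 11 '(': depth becomes 2
  Position 12 '(': depth becomes 3
  Position 13 '(': depth becomes 4
  Position 14 ')': depth becomes 3
  Position 15 '(': depth becomes 4
  Position 16 '(': depth becomes 5
  Position 17 '(': depth becomes 6
  Position 18 ')': depth becomes 5
  Position 19 '(': depth becomes 6
  Position 20 ')': depth becomes 5
  Position 21 ')': depth becomes 4
  Position 22 ')': depth becomes 3
  Position 23 ')': depth becomes 2
  Position 24 ')': depth becomes 1
  Position 25 ')': depth becomes 0
Maximum depth reached: 6

6


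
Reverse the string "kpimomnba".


Input: kpimomnba
Reading characters right to left:
  Position 8: 'a'
  Position 7: 'b'
  Position 6: 'n'
  Position 5: 'm'
  Position 4: 'o'
  Position 3: 'm'
  Position 2: 'i'
  Position 1: 'p'
  Position 0: 'k'
Reversed: abnmomipk

abnmomipk


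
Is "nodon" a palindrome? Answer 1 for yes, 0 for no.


Input: nodon
Reversed: nodon
  Compare pos 0 ('n') with pos 4 ('n'): match
  Compare pos 1 ('o') with pos 3 ('o'): match
Result: palindrome

1


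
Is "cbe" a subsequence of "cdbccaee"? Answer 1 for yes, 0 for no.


Check if "cbe" is a subsequence of "cdbccaee"
Greedy scan:
  Position 0 ('c'): matches sub[0] = 'c'
  Position 1 ('d'): no match needed
  Position 2 ('b'): matches sub[1] = 'b'
  Position 3 ('c'): no match needed
  Position 4 ('c'): no match needed
  Position 5 ('a'): no match needed
  Position 6 ('e'): matches sub[2] = 'e'
  Position 7 ('e'): no match needed
All 3 characters matched => is a subsequence

1


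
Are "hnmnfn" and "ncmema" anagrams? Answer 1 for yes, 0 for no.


Strings: "hnmnfn", "ncmema"
Sorted first:  fhmnnn
Sorted second: acemmn
Differ at position 0: 'f' vs 'a' => not anagrams

0


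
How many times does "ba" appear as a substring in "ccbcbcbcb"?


Searching for "ba" in "ccbcbcbcb"
Scanning each position:
  Position 0: "cc" => no
  Position 1: "cb" => no
  Position 2: "bc" => no
  Position 3: "cb" => no
  Position 4: "bc" => no
  Position 5: "cb" => no
  Position 6: "bc" => no
  Position 7: "cb" => no
Total occurrences: 0

0


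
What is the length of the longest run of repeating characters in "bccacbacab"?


Input: "bccacbacab"
Scanning for longest run:
  Position 1 ('c'): new char, reset run to 1
  Position 2 ('c'): continues run of 'c', length=2
  Position 3 ('a'): new char, reset run to 1
  Position 4 ('c'): new char, reset run to 1
  Position 5 ('b'): new char, reset run to 1
  Position 6 ('a'): new char, reset run to 1
  Position 7 ('c'): new char, reset run to 1
  Position 8 ('a'): new char, reset run to 1
  Position 9 ('b'): new char, reset run to 1
Longest run: 'c' with length 2

2


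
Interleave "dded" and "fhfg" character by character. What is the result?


Interleaving "dded" and "fhfg":
  Position 0: 'd' from first, 'f' from second => "df"
  Position 1: 'd' from first, 'h' from second => "dh"
  Position 2: 'e' from first, 'f' from second => "ef"
  Position 3: 'd' from first, 'g' from second => "dg"
Result: dfdhefdg

dfdhefdg


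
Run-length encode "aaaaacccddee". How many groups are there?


Input: aaaaacccddee
Scanning for consecutive runs:
  Group 1: 'a' x 5 (positions 0-4)
  Group 2: 'c' x 3 (positions 5-7)
  Group 3: 'd' x 2 (positions 8-9)
  Group 4: 'e' x 2 (positions 10-11)
Total groups: 4

4


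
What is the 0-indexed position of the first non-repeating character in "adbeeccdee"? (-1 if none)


Input: adbeeccdee
Character frequencies:
  'a': 1
  'b': 1
  'c': 2
  'd': 2
  'e': 4
Scanning left to right for freq == 1:
  Position 0 ('a'): unique! => answer = 0

0


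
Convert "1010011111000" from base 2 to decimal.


Input: "1010011111000" in base 2
Positional expansion:
  Digit '1' (value 1) x 2^12 = 4096
  Digit '0' (value 0) x 2^11 = 0
  Digit '1' (value 1) x 2^10 = 1024
  Digit '0' (value 0) x 2^9 = 0
  Digit '0' (value 0) x 2^8 = 0
  Digit '1' (value 1) x 2^7 = 128
  Digit '1' (value 1) x 2^6 = 64
  Digit '1' (value 1) x 2^5 = 32
  Digit '1' (value 1) x 2^4 = 16
  Digit '1' (value 1) x 2^3 = 8
  Digit '0' (value 0) x 2^2 = 0
  Digit '0' (value 0) x 2^1 = 0
  Digit '0' (value 0) x 2^0 = 0
Sum = 5368

5368


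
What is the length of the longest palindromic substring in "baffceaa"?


Input: "baffceaa"
Checking substrings for palindromes:
  [2:4] "ff" (len 2) => palindrome
  [6:8] "aa" (len 2) => palindrome
Longest palindromic substring: "ff" with length 2

2


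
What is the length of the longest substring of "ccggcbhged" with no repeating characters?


Input: "ccggcbhged"
Sliding window (track last position of each char):
  Position 0 ('c'): window [0,0] length 1 -- new best
  Position 1 ('c'): repeat (last at 0), move window start to 1
  Position 1 ('c'): window [1,1] length 1
  Position 2 ('g'): window [1,2] length 2 -- new best
  Position 3 ('g'): repeat (last at 2), move window start to 3
  Position 3 ('g'): window [3,3] length 1
  Position 4 ('c'): window [3,4] length 2
  Position 5 ('b'): window [3,5] length 3 -- new best
  Position 6 ('h'): window [3,6] length 4 -- new best
  Position 7 ('g'): repeat (last at 3), move window start to 4
  Position 7 ('g'): window [4,7] length 4
  Position 8 ('e'): window [4,8] length 5 -- new best
  Position 9 ('d'): window [4,9] length 6 -- new best
Longest substring with no repeats: "cbhged" with length 6

6


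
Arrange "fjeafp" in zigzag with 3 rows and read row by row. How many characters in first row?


Zigzag "fjeafp" into 3 rows:
Placing characters:
  'f' => row 0
  'j' => row 1
  'e' => row 2
  'a' => row 1
  'f' => row 0
  'p' => row 1
Rows:
  Row 0: "ff"
  Row 1: "jap"
  Row 2: "e"
First row length: 2

2


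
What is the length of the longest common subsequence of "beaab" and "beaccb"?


LCS of "beaab" and "beaccb"
DP table:
           b    e    a    c    c    b
      0    0    0    0    0    0    0
  b   0    1    1    1    1    1    1
  e   0    1    2    2    2    2    2
  a   0    1    2    3    3    3    3
  a   0    1    2    3    3    3    3
  b   0    1    2    3    3    3    4
LCS length = dp[5][6] = 4

4


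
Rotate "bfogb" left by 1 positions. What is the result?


Input: "bfogb", rotate left by 1
First 1 characters: "b"
Remaining characters: "fogb"
Concatenate remaining + first: "fogb" + "b" = "fogbb"

fogbb


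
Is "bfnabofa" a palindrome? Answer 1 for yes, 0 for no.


Input: bfnabofa
Reversed: afobanfb
  Compare pos 0 ('b') with pos 7 ('a'): MISMATCH
  Compare pos 1 ('f') with pos 6 ('f'): match
  Compare pos 2 ('n') with pos 5 ('o'): MISMATCH
  Compare pos 3 ('a') with pos 4 ('b'): MISMATCH
Result: not a palindrome

0


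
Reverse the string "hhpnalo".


Input: hhpnalo
Reading characters right to left:
  Position 6: 'o'
  Position 5: 'l'
  Position 4: 'a'
  Position 3: 'n'
  Position 2: 'p'
  Position 1: 'h'
  Position 0: 'h'
Reversed: olanphh

olanphh


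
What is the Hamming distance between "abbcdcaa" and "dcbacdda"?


Comparing "abbcdcaa" and "dcbacdda" position by position:
  Position 0: 'a' vs 'd' => differ
  Position 1: 'b' vs 'c' => differ
  Position 2: 'b' vs 'b' => same
  Position 3: 'c' vs 'a' => differ
  Position 4: 'd' vs 'c' => differ
  Position 5: 'c' vs 'd' => differ
  Position 6: 'a' vs 'd' => differ
  Position 7: 'a' vs 'a' => same
Total differences (Hamming distance): 6

6


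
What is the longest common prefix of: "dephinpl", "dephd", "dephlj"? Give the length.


Words: dephinpl, dephd, dephlj
  Position 0: all 'd' => match
  Position 1: all 'e' => match
  Position 2: all 'p' => match
  Position 3: all 'h' => match
  Position 4: ('i', 'd', 'l') => mismatch, stop
LCP = "deph" (length 4)

4


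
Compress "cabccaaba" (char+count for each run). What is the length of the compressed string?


Input: cabccaaba
Runs:
  'c' x 1 => "c1"
  'a' x 1 => "a1"
  'b' x 1 => "b1"
  'c' x 2 => "c2"
  'a' x 2 => "a2"
  'b' x 1 => "b1"
  'a' x 1 => "a1"
Compressed: "c1a1b1c2a2b1a1"
Compressed length: 14

14


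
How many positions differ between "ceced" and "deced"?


Comparing "ceced" and "deced" position by position:
  Position 0: 'c' vs 'd' => DIFFER
  Position 1: 'e' vs 'e' => same
  Position 2: 'c' vs 'c' => same
  Position 3: 'e' vs 'e' => same
  Position 4: 'd' vs 'd' => same
Positions that differ: 1

1


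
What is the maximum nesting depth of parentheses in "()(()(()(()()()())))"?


Input: "()(()(()(()()()())))"
Tracking depth:
  Position 0 '(': depth becomes 1
  Position 1 ')': depth becomes 0
  Position 2 '(': depth becomes 1
  Position 3 '(': depth becomes 2
  Position 4 ')': depth becomes 1
  Position 5 '(': depth becomes 2
  Position 6 '(': depth becomes 3
  Position 7 ')': depth becomes 2
  Position 8 '(': depth becomes 3
  Position 9 '(': depth becomes 4
  Position 10 ')': depth becomes 3
  Position 11 '(': depth becomes 4
  Position 12 ')': depth becomes 3
  Position 13 '(': depth becomes 4
  Position 14 ')': depth becomes 3
  Position 15 '(': depth becomes 4
  Position 16 ')': depth becomes 3
  Position 17 ')': depth becomes 2
  Position 18 ')': depth becomes 1
  Position 19 ')': depth becomes 0
Maximum depth reached: 4

4


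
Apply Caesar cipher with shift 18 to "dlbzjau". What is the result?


Caesar cipher: shift "dlbzjau" by 18
  'd' (pos 3) + 18 = pos 21 = 'v'
  'l' (pos 11) + 18 = pos 3 = 'd'
  'b' (pos 1) + 18 = pos 19 = 't'
  'z' (pos 25) + 18 = pos 17 = 'r'
  'j' (pos 9) + 18 = pos 1 = 'b'
  'a' (pos 0) + 18 = pos 18 = 's'
  'u' (pos 20) + 18 = pos 12 = 'm'
Result: vdtrbsm

vdtrbsm


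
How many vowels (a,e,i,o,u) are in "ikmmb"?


Input: ikmmb
Checking each character:
  'i' at position 0: vowel (running total: 1)
  'k' at position 1: consonant
  'm' at position 2: consonant
  'm' at position 3: consonant
  'b' at position 4: consonant
Total vowels: 1

1


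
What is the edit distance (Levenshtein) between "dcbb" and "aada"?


Computing edit distance: "dcbb" -> "aada"
DP table:
           a    a    d    a
      0    1    2    3    4
  d   1    1    2    2    3
  c   2    2    2    3    3
  b   3    3    3    3    4
  b   4    4    4    4    4
Edit distance = dp[4][4] = 4

4


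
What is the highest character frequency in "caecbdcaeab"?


Input: caecbdcaeab
Character counts:
  'a': 3
  'b': 2
  'c': 3
  'd': 1
  'e': 2
Maximum frequency: 3

3


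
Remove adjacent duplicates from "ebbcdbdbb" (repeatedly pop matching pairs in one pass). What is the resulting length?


Input: ebbcdbdbb
Stack-based adjacent duplicate removal:
  Read 'e': push. Stack: e
  Read 'b': push. Stack: eb
  Read 'b': matches stack top 'b' => pop. Stack: e
  Read 'c': push. Stack: ec
  Read 'd': push. Stack: ecd
  Read 'b': push. Stack: ecdb
  Read 'd': push. Stack: ecdbd
  Read 'b': push. Stack: ecdbdb
  Read 'b': matches stack top 'b' => pop. Stack: ecdbd
Final stack: "ecdbd" (length 5)

5


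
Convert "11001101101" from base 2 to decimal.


Input: "11001101101" in base 2
Positional expansion:
  Digit '1' (value 1) x 2^10 = 1024
  Digit '1' (value 1) x 2^9 = 512
  Digit '0' (value 0) x 2^8 = 0
  Digit '0' (value 0) x 2^7 = 0
  Digit '1' (value 1) x 2^6 = 64
  Digit '1' (value 1) x 2^5 = 32
  Digit '0' (value 0) x 2^4 = 0
  Digit '1' (value 1) x 2^3 = 8
  Digit '1' (value 1) x 2^2 = 4
  Digit '0' (value 0) x 2^1 = 0
  Digit '1' (value 1) x 2^0 = 1
Sum = 1645

1645


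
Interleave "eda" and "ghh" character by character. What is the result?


Interleaving "eda" and "ghh":
  Position 0: 'e' from first, 'g' from second => "eg"
  Position 1: 'd' from first, 'h' from second => "dh"
  Position 2: 'a' from first, 'h' from second => "ah"
Result: egdhah

egdhah


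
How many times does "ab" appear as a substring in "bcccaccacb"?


Searching for "ab" in "bcccaccacb"
Scanning each position:
  Position 0: "bc" => no
  Position 1: "cc" => no
  Position 2: "cc" => no
  Position 3: "ca" => no
  Position 4: "ac" => no
  Position 5: "cc" => no
  Position 6: "ca" => no
  Position 7: "ac" => no
  Position 8: "cb" => no
Total occurrences: 0

0


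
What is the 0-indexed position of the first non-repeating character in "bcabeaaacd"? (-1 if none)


Input: bcabeaaacd
Character frequencies:
  'a': 4
  'b': 2
  'c': 2
  'd': 1
  'e': 1
Scanning left to right for freq == 1:
  Position 0 ('b'): freq=2, skip
  Position 1 ('c'): freq=2, skip
  Position 2 ('a'): freq=4, skip
  Position 3 ('b'): freq=2, skip
  Position 4 ('e'): unique! => answer = 4

4


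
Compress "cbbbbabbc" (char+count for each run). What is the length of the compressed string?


Input: cbbbbabbc
Runs:
  'c' x 1 => "c1"
  'b' x 4 => "b4"
  'a' x 1 => "a1"
  'b' x 2 => "b2"
  'c' x 1 => "c1"
Compressed: "c1b4a1b2c1"
Compressed length: 10

10


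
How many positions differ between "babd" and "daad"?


Comparing "babd" and "daad" position by position:
  Position 0: 'b' vs 'd' => DIFFER
  Position 1: 'a' vs 'a' => same
  Position 2: 'b' vs 'a' => DIFFER
  Position 3: 'd' vs 'd' => same
Positions that differ: 2

2


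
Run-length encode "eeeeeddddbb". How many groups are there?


Input: eeeeeddddbb
Scanning for consecutive runs:
  Group 1: 'e' x 5 (positions 0-4)
  Group 2: 'd' x 4 (positions 5-8)
  Group 3: 'b' x 2 (positions 9-10)
Total groups: 3

3


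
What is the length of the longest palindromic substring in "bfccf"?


Input: "bfccf"
Checking substrings for palindromes:
  [1:5] "fccf" (len 4) => palindrome
  [2:4] "cc" (len 2) => palindrome
Longest palindromic substring: "fccf" with length 4

4


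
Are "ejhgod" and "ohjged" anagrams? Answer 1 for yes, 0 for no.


Strings: "ejhgod", "ohjged"
Sorted first:  deghjo
Sorted second: deghjo
Sorted forms match => anagrams

1


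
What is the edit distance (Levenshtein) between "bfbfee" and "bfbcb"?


Computing edit distance: "bfbfee" -> "bfbcb"
DP table:
           b    f    b    c    b
      0    1    2    3    4    5
  b   1    0    1    2    3    4
  f   2    1    0    1    2    3
  b   3    2    1    0    1    2
  f   4    3    2    1    1    2
  e   5    4    3    2    2    2
  e   6    5    4    3    3    3
Edit distance = dp[6][5] = 3

3


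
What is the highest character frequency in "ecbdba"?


Input: ecbdba
Character counts:
  'a': 1
  'b': 2
  'c': 1
  'd': 1
  'e': 1
Maximum frequency: 2

2


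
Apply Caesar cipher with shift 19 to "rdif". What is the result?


Caesar cipher: shift "rdif" by 19
  'r' (pos 17) + 19 = pos 10 = 'k'
  'd' (pos 3) + 19 = pos 22 = 'w'
  'i' (pos 8) + 19 = pos 1 = 'b'
  'f' (pos 5) + 19 = pos 24 = 'y'
Result: kwby

kwby


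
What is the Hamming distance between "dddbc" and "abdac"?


Comparing "dddbc" and "abdac" position by position:
  Position 0: 'd' vs 'a' => differ
  Position 1: 'd' vs 'b' => differ
  Position 2: 'd' vs 'd' => same
  Position 3: 'b' vs 'a' => differ
  Position 4: 'c' vs 'c' => same
Total differences (Hamming distance): 3

3


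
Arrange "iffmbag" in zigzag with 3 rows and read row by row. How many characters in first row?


Zigzag "iffmbag" into 3 rows:
Placing characters:
  'i' => row 0
  'f' => row 1
  'f' => row 2
  'm' => row 1
  'b' => row 0
  'a' => row 1
  'g' => row 2
Rows:
  Row 0: "ib"
  Row 1: "fma"
  Row 2: "fg"
First row length: 2

2


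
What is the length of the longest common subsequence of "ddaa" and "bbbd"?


LCS of "ddaa" and "bbbd"
DP table:
           b    b    b    d
      0    0    0    0    0
  d   0    0    0    0    1
  d   0    0    0    0    1
  a   0    0    0    0    1
  a   0    0    0    0    1
LCS length = dp[4][4] = 1

1


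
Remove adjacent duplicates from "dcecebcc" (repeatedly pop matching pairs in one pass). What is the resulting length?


Input: dcecebcc
Stack-based adjacent duplicate removal:
  Read 'd': push. Stack: d
  Read 'c': push. Stack: dc
  Read 'e': push. Stack: dce
  Read 'c': push. Stack: dcec
  Read 'e': push. Stack: dcece
  Read 'b': push. Stack: dceceb
  Read 'c': push. Stack: dcecebc
  Read 'c': matches stack top 'c' => pop. Stack: dceceb
Final stack: "dceceb" (length 6)

6


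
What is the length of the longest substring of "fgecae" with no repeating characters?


Input: "fgecae"
Sliding window (track last position of each char):
  Position 0 ('f'): window [0,0] length 1 -- new best
  Position 1 ('g'): window [0,1] length 2 -- new best
  Position 2 ('e'): window [0,2] length 3 -- new best
  Position 3 ('c'): window [0,3] length 4 -- new best
  Position 4 ('a'): window [0,4] length 5 -- new best
  Position 5 ('e'): repeat (last at 2), move window start to 3
  Position 5 ('e'): window [3,5] length 3
Longest substring with no repeats: "fgeca" with length 5

5


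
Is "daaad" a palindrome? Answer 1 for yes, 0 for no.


Input: daaad
Reversed: daaad
  Compare pos 0 ('d') with pos 4 ('d'): match
  Compare pos 1 ('a') with pos 3 ('a'): match
Result: palindrome

1


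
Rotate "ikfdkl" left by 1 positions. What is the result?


Input: "ikfdkl", rotate left by 1
First 1 characters: "i"
Remaining characters: "kfdkl"
Concatenate remaining + first: "kfdkl" + "i" = "kfdkli"

kfdkli


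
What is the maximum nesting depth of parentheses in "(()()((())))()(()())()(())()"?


Input: "(()()((())))()(()())()(())()"
Tracking depth:
  Position 0 '(': depth becomes 1
  Position 1 '(': depth becomes 2
  Position 2 ')': depth becomes 1
  Position 3 '(': depth becomes 2
  Position 4 ')': depth becomes 1
  Position 5 '(': depth becomes 2
  Position 6 '(': depth becomes 3
  Position 7 '(': depth becomes 4
  Position 8 ')': depth becomes 3
  Position 9 ')': depth becomes 2
  Position 10 ')': depth becomes 1
  Position 11 ')': depth becomes 0
  Position 12 '(': depth becomes 1
  Position 13 ')': depth becomes 0
  Position 14 '(': depth becomes 1
  Position 15 '(': depth becomes 2
  Position 16 ')': depth becomes 1
  Position 17 '(': depth becomes 2
  Position 18 ')': depth becomes 1
  Position 19 ')': depth becomes 0
  Position 20 '(': depth becomes 1
  Position 21 ')': depth becomes 0
  Position 22 '(': depth becomes 1
  Position 23 '(': depth becomes 2
  Position 24 ')': depth becomes 1
  Position 25 ')': depth becomes 0
  Position 26 '(': depth becomes 1
  Position 27 ')': depth becomes 0
Maximum depth reached: 4

4


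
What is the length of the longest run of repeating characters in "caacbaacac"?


Input: "caacbaacac"
Scanning for longest run:
  Position 1 ('a'): new char, reset run to 1
  Position 2 ('a'): continues run of 'a', length=2
  Position 3 ('c'): new char, reset run to 1
  Position 4 ('b'): new char, reset run to 1
  Position 5 ('a'): new char, reset run to 1
  Position 6 ('a'): continues run of 'a', length=2
  Position 7 ('c'): new char, reset run to 1
  Position 8 ('a'): new char, reset run to 1
  Position 9 ('c'): new char, reset run to 1
Longest run: 'a' with length 2

2


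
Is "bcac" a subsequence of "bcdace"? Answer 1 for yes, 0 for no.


Check if "bcac" is a subsequence of "bcdace"
Greedy scan:
  Position 0 ('b'): matches sub[0] = 'b'
  Position 1 ('c'): matches sub[1] = 'c'
  Position 2 ('d'): no match needed
  Position 3 ('a'): matches sub[2] = 'a'
  Position 4 ('c'): matches sub[3] = 'c'
  Position 5 ('e'): no match needed
All 4 characters matched => is a subsequence

1


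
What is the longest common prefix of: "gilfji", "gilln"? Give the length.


Words: gilfji, gilln
  Position 0: all 'g' => match
  Position 1: all 'i' => match
  Position 2: all 'l' => match
  Position 3: ('f', 'l') => mismatch, stop
LCP = "gil" (length 3)

3


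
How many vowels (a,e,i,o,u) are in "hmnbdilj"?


Input: hmnbdilj
Checking each character:
  'h' at position 0: consonant
  'm' at position 1: consonant
  'n' at position 2: consonant
  'b' at position 3: consonant
  'd' at position 4: consonant
  'i' at position 5: vowel (running total: 1)
  'l' at position 6: consonant
  'j' at position 7: consonant
Total vowels: 1

1


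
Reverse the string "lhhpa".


Input: lhhpa
Reading characters right to left:
  Position 4: 'a'
  Position 3: 'p'
  Position 2: 'h'
  Position 1: 'h'
  Position 0: 'l'
Reversed: aphhl

aphhl


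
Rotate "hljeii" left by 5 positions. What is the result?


Input: "hljeii", rotate left by 5
First 5 characters: "hljei"
Remaining characters: "i"
Concatenate remaining + first: "i" + "hljei" = "ihljei"

ihljei


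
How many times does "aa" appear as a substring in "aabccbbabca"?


Searching for "aa" in "aabccbbabca"
Scanning each position:
  Position 0: "aa" => MATCH
  Position 1: "ab" => no
  Position 2: "bc" => no
  Position 3: "cc" => no
  Position 4: "cb" => no
  Position 5: "bb" => no
  Position 6: "ba" => no
  Position 7: "ab" => no
  Position 8: "bc" => no
  Position 9: "ca" => no
Total occurrences: 1

1


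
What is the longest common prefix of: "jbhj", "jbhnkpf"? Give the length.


Words: jbhj, jbhnkpf
  Position 0: all 'j' => match
  Position 1: all 'b' => match
  Position 2: all 'h' => match
  Position 3: ('j', 'n') => mismatch, stop
LCP = "jbh" (length 3)

3


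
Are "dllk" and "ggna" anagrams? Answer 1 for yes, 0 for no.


Strings: "dllk", "ggna"
Sorted first:  dkll
Sorted second: aggn
Differ at position 0: 'd' vs 'a' => not anagrams

0


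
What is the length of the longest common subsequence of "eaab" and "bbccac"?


LCS of "eaab" and "bbccac"
DP table:
           b    b    c    c    a    c
      0    0    0    0    0    0    0
  e   0    0    0    0    0    0    0
  a   0    0    0    0    0    1    1
  a   0    0    0    0    0    1    1
  b   0    1    1    1    1    1    1
LCS length = dp[4][6] = 1

1


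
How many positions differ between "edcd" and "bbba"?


Comparing "edcd" and "bbba" position by position:
  Position 0: 'e' vs 'b' => DIFFER
  Position 1: 'd' vs 'b' => DIFFER
  Position 2: 'c' vs 'b' => DIFFER
  Position 3: 'd' vs 'a' => DIFFER
Positions that differ: 4

4


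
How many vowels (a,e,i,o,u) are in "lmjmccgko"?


Input: lmjmccgko
Checking each character:
  'l' at position 0: consonant
  'm' at position 1: consonant
  'j' at position 2: consonant
  'm' at position 3: consonant
  'c' at position 4: consonant
  'c' at position 5: consonant
  'g' at position 6: consonant
  'k' at position 7: consonant
  'o' at position 8: vowel (running total: 1)
Total vowels: 1

1


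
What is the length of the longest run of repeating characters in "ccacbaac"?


Input: "ccacbaac"
Scanning for longest run:
  Position 1 ('c'): continues run of 'c', length=2
  Position 2 ('a'): new char, reset run to 1
  Position 3 ('c'): new char, reset run to 1
  Position 4 ('b'): new char, reset run to 1
  Position 5 ('a'): new char, reset run to 1
  Position 6 ('a'): continues run of 'a', length=2
  Position 7 ('c'): new char, reset run to 1
Longest run: 'c' with length 2

2


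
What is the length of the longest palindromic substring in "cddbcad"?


Input: "cddbcad"
Checking substrings for palindromes:
  [1:3] "dd" (len 2) => palindrome
Longest palindromic substring: "dd" with length 2

2


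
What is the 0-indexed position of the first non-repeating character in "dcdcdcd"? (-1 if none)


Input: dcdcdcd
Character frequencies:
  'c': 3
  'd': 4
Scanning left to right for freq == 1:
  Position 0 ('d'): freq=4, skip
  Position 1 ('c'): freq=3, skip
  Position 2 ('d'): freq=4, skip
  Position 3 ('c'): freq=3, skip
  Position 4 ('d'): freq=4, skip
  Position 5 ('c'): freq=3, skip
  Position 6 ('d'): freq=4, skip
  No unique character found => answer = -1

-1


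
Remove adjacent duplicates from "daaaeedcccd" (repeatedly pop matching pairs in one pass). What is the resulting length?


Input: daaaeedcccd
Stack-based adjacent duplicate removal:
  Read 'd': push. Stack: d
  Read 'a': push. Stack: da
  Read 'a': matches stack top 'a' => pop. Stack: d
  Read 'a': push. Stack: da
  Read 'e': push. Stack: dae
  Read 'e': matches stack top 'e' => pop. Stack: da
  Read 'd': push. Stack: dad
  Read 'c': push. Stack: dadc
  Read 'c': matches stack top 'c' => pop. Stack: dad
  Read 'c': push. Stack: dadc
  Read 'd': push. Stack: dadcd
Final stack: "dadcd" (length 5)

5


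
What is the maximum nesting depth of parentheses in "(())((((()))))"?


Input: "(())((((()))))"
Tracking depth:
  Position 0 '(': depth becomes 1
  Position 1 '(': depth becomes 2
  Position 2 ')': depth becomes 1
  Position 3 ')': depth becomes 0
  Position 4 '(': depth becomes 1
  Position 5 '(': depth becomes 2
  Position 6 '(': depth becomes 3
  Position 7 '(': depth becomes 4
  Position 8 '(': depth becomes 5
  Position 9 ')': depth becomes 4
  Position 10 ')': depth becomes 3
  Position 11 ')': depth becomes 2
  Position 12 ')': depth becomes 1
  Position 13 ')': depth becomes 0
Maximum depth reached: 5

5


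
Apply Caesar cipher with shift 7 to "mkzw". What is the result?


Caesar cipher: shift "mkzw" by 7
  'm' (pos 12) + 7 = pos 19 = 't'
  'k' (pos 10) + 7 = pos 17 = 'r'
  'z' (pos 25) + 7 = pos 6 = 'g'
  'w' (pos 22) + 7 = pos 3 = 'd'
Result: trgd

trgd


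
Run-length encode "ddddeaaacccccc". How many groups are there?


Input: ddddeaaacccccc
Scanning for consecutive runs:
  Group 1: 'd' x 4 (positions 0-3)
  Group 2: 'e' x 1 (positions 4-4)
  Group 3: 'a' x 3 (positions 5-7)
  Group 4: 'c' x 6 (positions 8-13)
Total groups: 4

4


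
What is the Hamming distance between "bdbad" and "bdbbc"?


Comparing "bdbad" and "bdbbc" position by position:
  Position 0: 'b' vs 'b' => same
  Position 1: 'd' vs 'd' => same
  Position 2: 'b' vs 'b' => same
  Position 3: 'a' vs 'b' => differ
  Position 4: 'd' vs 'c' => differ
Total differences (Hamming distance): 2

2


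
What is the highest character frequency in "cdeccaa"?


Input: cdeccaa
Character counts:
  'a': 2
  'c': 3
  'd': 1
  'e': 1
Maximum frequency: 3

3


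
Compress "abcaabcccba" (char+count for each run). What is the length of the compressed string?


Input: abcaabcccba
Runs:
  'a' x 1 => "a1"
  'b' x 1 => "b1"
  'c' x 1 => "c1"
  'a' x 2 => "a2"
  'b' x 1 => "b1"
  'c' x 3 => "c3"
  'b' x 1 => "b1"
  'a' x 1 => "a1"
Compressed: "a1b1c1a2b1c3b1a1"
Compressed length: 16

16


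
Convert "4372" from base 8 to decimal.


Input: "4372" in base 8
Positional expansion:
  Digit '4' (value 4) x 8^3 = 2048
  Digit '3' (value 3) x 8^2 = 192
  Digit '7' (value 7) x 8^1 = 56
  Digit '2' (value 2) x 8^0 = 2
Sum = 2298

2298


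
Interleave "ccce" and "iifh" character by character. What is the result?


Interleaving "ccce" and "iifh":
  Position 0: 'c' from first, 'i' from second => "ci"
  Position 1: 'c' from first, 'i' from second => "ci"
  Position 2: 'c' from first, 'f' from second => "cf"
  Position 3: 'e' from first, 'h' from second => "eh"
Result: cicicfeh

cicicfeh


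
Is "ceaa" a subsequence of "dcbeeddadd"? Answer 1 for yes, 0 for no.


Check if "ceaa" is a subsequence of "dcbeeddadd"
Greedy scan:
  Position 0 ('d'): no match needed
  Position 1 ('c'): matches sub[0] = 'c'
  Position 2 ('b'): no match needed
  Position 3 ('e'): matches sub[1] = 'e'
  Position 4 ('e'): no match needed
  Position 5 ('d'): no match needed
  Position 6 ('d'): no match needed
  Position 7 ('a'): matches sub[2] = 'a'
  Position 8 ('d'): no match needed
  Position 9 ('d'): no match needed
Only matched 3/4 characters => not a subsequence

0


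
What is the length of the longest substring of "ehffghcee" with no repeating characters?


Input: "ehffghcee"
Sliding window (track last position of each char):
  Position 0 ('e'): window [0,0] length 1 -- new best
  Position 1 ('h'): window [0,1] length 2 -- new best
  Position 2 ('f'): window [0,2] length 3 -- new best
  Position 3 ('f'): repeat (last at 2), move window start to 3
  Position 3 ('f'): window [3,3] length 1
  Position 4 ('g'): window [3,4] length 2
  Position 5 ('h'): window [3,5] length 3
  Position 6 ('c'): window [3,6] length 4 -- new best
  Position 7 ('e'): window [3,7] length 5 -- new best
  Position 8 ('e'): repeat (last at 7), move window start to 8
  Position 8 ('e'): window [8,8] length 1
Longest substring with no repeats: "fghce" with length 5

5
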